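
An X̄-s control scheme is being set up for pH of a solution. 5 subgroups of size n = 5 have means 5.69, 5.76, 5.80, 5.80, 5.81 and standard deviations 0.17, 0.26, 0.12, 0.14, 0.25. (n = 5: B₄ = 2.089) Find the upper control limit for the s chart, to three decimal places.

s̄ = (0.17 + 0.26 + 0.12 + 0.14 + 0.25) / 5 = 0.1880
UCL_s = B₄·s̄ = 2.089 × 0.1880 = 0.3927

0.393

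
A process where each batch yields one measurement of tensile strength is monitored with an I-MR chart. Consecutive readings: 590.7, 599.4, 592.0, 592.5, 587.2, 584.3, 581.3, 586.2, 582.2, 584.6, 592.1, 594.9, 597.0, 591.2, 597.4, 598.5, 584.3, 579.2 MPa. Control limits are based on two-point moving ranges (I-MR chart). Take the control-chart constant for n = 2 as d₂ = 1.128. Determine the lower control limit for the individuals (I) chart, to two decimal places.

X̄ = (590.7 + 599.4 + 592.0 + 592.5 + 587.2 + 584.3 + 581.3 + 586.2 + 582.2 + 584.6 + 592.1 + 594.9 + 597.0 + 591.2 + 597.4 + 598.5 + 584.3 + 579.2) / 18 = 589.7222
Moving ranges: 8.7, 7.4, 0.5, 5.3, 2.9, 3.0, 4.9, 4.0, 2.4, 7.5, 2.8, 2.1, 5.8, 6.2, 1.1, 14.2, 5.1; M̄R̄ = 83.9000 / 17 = 4.9353
LCL = X̄ − 3·M̄R̄/d₂ = 589.7222 − 3 × 4.9353 / 1.128 = 576.5964

576.60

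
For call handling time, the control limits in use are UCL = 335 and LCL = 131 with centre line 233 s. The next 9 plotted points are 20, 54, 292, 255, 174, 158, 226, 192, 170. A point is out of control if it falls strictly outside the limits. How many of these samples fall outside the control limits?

Compare each point to [131, 335]: sample 1 = 20 < LCL; sample 2 = 54 < LCL.

2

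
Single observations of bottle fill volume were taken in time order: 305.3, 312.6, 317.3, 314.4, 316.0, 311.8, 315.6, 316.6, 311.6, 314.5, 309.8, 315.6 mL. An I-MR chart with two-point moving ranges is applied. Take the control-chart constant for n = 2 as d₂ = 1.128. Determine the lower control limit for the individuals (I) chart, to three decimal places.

302.811

X̄ = (305.3 + 312.6 + 317.3 + 314.4 + 316.0 + 311.8 + 315.6 + 316.6 + 311.6 + 314.5 + 309.8 + 315.6) / 12 = 313.4250
Moving ranges: 7.3, 4.7, 2.9, 1.6, 4.2, 3.8, 1.0, 5.0, 2.9, 4.7, 5.8; M̄R̄ = 43.9000 / 11 = 3.9909
LCL = X̄ − 3·M̄R̄/d₂ = 313.4250 − 3 × 3.9909 / 1.128 = 302.8109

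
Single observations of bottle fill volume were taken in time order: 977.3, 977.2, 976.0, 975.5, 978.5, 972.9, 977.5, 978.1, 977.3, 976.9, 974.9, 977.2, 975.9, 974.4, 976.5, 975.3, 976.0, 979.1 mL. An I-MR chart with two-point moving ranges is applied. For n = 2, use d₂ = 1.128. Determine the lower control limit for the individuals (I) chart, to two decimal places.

971.62

X̄ = (977.3 + 977.2 + 976.0 + 975.5 + 978.5 + 972.9 + 977.5 + 978.1 + 977.3 + 976.9 + 974.9 + 977.2 + 975.9 + 974.4 + 976.5 + 975.3 + 976.0 + 979.1) / 18 = 976.4722
Moving ranges: 0.1, 1.2, 0.5, 3.0, 5.6, 4.6, 0.6, 0.8, 0.4, 2.0, 2.3, 1.3, 1.5, 2.1, 1.2, 0.7, 3.1; M̄R̄ = 31.0000 / 17 = 1.8235
LCL = X̄ − 3·M̄R̄/d₂ = 976.4722 − 3 × 1.8235 / 1.128 = 971.6224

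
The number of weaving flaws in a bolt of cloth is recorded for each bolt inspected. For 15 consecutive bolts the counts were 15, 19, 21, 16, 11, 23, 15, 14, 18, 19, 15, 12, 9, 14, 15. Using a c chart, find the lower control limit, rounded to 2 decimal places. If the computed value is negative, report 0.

c̄ = (15 + 19 + 21 + 16 + 11 + 23 + 15 + 14 + 18 + 19 + 15 + 12 + 9 + 14 + 15) / 15 = 236 / 15 = 15.7333
LCL = c̄ − 3√c̄ = 15.7333 − 3 × 3.9665 = 3.8338

3.83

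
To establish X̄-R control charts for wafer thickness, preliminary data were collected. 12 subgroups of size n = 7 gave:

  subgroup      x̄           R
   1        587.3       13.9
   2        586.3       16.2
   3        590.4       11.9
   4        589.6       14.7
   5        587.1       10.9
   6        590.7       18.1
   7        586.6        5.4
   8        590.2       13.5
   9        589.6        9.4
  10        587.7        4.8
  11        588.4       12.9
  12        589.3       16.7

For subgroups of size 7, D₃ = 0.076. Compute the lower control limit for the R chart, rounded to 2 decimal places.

0.94

R̄ = (13.9 + 16.2 + 11.9 + 14.7 + 10.9 + 18.1 + 5.4 + 13.5 + 9.4 + 4.8 + 12.9 + 16.7) / 12 = 148.4000 / 12 = 12.3667
LCL_R = D₃·R̄ = 0.076 × 12.3667 = 0.9399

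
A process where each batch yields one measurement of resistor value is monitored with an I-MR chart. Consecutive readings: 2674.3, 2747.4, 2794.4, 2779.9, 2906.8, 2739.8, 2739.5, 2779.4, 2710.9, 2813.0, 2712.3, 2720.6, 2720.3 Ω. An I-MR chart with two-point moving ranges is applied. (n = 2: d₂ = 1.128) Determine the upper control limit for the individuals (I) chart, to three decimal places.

X̄ = (2674.3 + 2747.4 + 2794.4 + 2779.9 + 2906.8 + 2739.8 + 2739.5 + 2779.4 + 2710.9 + 2813.0 + 2712.3 + 2720.6 + 2720.3) / 13 = 2756.8154
Moving ranges: 73.1, 47.0, 14.5, 126.9, 167.0, 0.3, 39.9, 68.5, 102.1, 100.7, 8.3, 0.3; M̄R̄ = 748.6000 / 12 = 62.3833
UCL = X̄ + 3·M̄R̄/d₂ = 2756.8154 + 3 × 62.3833 / 1.128 = 2922.7285

2922.729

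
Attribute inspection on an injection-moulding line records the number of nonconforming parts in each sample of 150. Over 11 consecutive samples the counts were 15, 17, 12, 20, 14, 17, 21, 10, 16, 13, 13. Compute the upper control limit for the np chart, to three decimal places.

p̄ = Σdᵢ / (k·n) = 168 / (11 × 150) = 0.10182
UCL = np̄ + 3·√(np̄(1−p̄)) = 15.2727 + 3 × √(15.2727×0.89818) = 15.2727 + 3 × 3.7037 = 26.3839

26.384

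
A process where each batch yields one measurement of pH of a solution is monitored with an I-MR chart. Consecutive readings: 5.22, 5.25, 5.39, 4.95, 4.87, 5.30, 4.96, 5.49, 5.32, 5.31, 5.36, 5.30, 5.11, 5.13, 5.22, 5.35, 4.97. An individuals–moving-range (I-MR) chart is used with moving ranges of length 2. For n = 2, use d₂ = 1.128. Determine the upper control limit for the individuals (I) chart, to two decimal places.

5.72

X̄ = (5.22 + 5.25 + 5.39 + 4.95 + 4.87 + 5.30 + 4.96 + 5.49 + 5.32 + 5.31 + 5.36 + 5.30 + 5.11 + 5.13 + 5.22 + 5.35 + 4.97) / 17 = 5.2059
Moving ranges: 0.03, 0.14, 0.44, 0.08, 0.43, 0.34, 0.53, 0.17, 0.01, 0.05, 0.06, 0.19, 0.02, 0.09, 0.13, 0.38; M̄R̄ = 3.0900 / 16 = 0.1931
UCL = X̄ + 3·M̄R̄/d₂ = 5.2059 + 3 × 0.1931 / 1.128 = 5.7195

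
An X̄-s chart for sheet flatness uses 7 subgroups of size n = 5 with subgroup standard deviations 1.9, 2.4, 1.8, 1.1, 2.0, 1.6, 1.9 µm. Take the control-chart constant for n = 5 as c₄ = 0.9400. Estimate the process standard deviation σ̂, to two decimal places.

s̄ = (1.9 + 2.4 + 1.8 + 1.1 + 2.0 + 1.6 + 1.9) / 7 = 1.8143
σ̂ = s̄ / c₄ = 1.8143 / 0.9400 = 1.9301

1.93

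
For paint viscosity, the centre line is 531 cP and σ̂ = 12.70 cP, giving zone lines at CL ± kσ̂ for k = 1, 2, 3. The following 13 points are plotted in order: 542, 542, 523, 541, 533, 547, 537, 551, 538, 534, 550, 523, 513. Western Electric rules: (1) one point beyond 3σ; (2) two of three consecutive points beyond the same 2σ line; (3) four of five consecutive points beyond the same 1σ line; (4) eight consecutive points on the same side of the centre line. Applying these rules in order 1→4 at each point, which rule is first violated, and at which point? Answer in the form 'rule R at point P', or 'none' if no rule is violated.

Zone of each point (C = within 1σ̂, B = 1σ̂–2σ̂, A = 2σ̂–3σ̂, * = beyond 3σ̂; sign = side of CL): 1:+C, 2:+C, 3:-C, 4:+C, 5:+C, 6:+B, 7:+C, 8:+B, 9:+C, 10:+C, 11:+B, 12:-C, 13:-B
Rule 4 (eight consecutive points on the same side of the centre line) is satisfied at point 11.

rule 4 at point 11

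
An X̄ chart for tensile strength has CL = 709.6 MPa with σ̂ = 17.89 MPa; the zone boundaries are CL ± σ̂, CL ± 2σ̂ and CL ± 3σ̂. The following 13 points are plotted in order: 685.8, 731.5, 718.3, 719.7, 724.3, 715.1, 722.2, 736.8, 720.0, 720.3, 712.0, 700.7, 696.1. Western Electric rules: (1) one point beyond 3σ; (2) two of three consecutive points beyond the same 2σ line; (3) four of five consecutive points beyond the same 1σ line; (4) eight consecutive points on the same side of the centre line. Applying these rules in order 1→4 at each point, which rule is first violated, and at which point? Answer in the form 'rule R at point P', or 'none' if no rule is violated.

Zone of each point (C = within 1σ̂, B = 1σ̂–2σ̂, A = 2σ̂–3σ̂, * = beyond 3σ̂; sign = side of CL): 1:-B, 2:+B, 3:+C, 4:+C, 5:+C, 6:+C, 7:+C, 8:+B, 9:+C, 10:+C, 11:+C, 12:-C, 13:-C
Rule 4 (eight consecutive points on the same side of the centre line) is satisfied at point 9.

rule 4 at point 9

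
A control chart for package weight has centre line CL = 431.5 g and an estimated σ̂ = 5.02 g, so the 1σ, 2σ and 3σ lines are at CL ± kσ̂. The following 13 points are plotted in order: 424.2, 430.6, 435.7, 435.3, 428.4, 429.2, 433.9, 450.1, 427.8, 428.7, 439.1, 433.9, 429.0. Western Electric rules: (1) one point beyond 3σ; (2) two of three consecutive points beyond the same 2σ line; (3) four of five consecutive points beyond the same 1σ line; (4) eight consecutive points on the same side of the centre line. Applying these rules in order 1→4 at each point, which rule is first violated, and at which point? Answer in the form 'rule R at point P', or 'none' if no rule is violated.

rule 1 at point 8

Zone of each point (C = within 1σ̂, B = 1σ̂–2σ̂, A = 2σ̂–3σ̂, * = beyond 3σ̂; sign = side of CL): 1:-B, 2:-C, 3:+C, 4:+C, 5:-C, 6:-C, 7:+C, 8:+*, 9:-C, 10:-C, 11:+B, 12:+C, 13:-C
Rule 1 (one point beyond the 3σ limits) is satisfied at point 8.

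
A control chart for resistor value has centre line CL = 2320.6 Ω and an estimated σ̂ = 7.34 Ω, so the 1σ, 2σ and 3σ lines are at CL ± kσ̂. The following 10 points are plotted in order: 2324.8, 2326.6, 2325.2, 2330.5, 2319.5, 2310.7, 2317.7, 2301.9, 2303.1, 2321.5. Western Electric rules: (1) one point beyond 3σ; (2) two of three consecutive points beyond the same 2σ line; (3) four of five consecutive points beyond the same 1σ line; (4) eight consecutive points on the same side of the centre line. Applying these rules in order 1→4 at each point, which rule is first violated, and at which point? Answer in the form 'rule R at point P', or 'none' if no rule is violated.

Zone of each point (C = within 1σ̂, B = 1σ̂–2σ̂, A = 2σ̂–3σ̂, * = beyond 3σ̂; sign = side of CL): 1:+C, 2:+C, 3:+C, 4:+B, 5:-C, 6:-B, 7:-C, 8:-A, 9:-A, 10:+C
Rule 2 (two of three consecutive points beyond the same 2σ limit) is satisfied at point 9.

rule 2 at point 9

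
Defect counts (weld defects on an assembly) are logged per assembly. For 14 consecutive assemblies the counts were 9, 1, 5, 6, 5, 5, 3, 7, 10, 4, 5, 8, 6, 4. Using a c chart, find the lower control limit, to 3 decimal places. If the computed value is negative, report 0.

c̄ = (9 + 1 + 5 + 6 + 5 + 5 + 3 + 7 + 10 + 4 + 5 + 8 + 6 + 4) / 14 = 78 / 14 = 5.5714
LCL = c̄ − 3√c̄ = 5.5714 − 3 × 2.3604 = -1.5097 → 0 (cannot be negative)

0.000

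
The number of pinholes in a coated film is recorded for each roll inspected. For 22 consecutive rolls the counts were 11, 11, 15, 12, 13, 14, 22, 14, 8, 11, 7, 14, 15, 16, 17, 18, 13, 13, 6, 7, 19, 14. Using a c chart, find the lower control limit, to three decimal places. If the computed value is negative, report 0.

2.290

c̄ = (11 + 11 + 15 + 12 + 13 + 14 + 22 + 14 + 8 + 11 + 7 + 14 + 15 + 16 + 17 + 18 + 13 + 13 + 6 + 7 + 19 + 14) / 22 = 290 / 22 = 13.1818
LCL = c̄ − 3√c̄ = 13.1818 − 3 × 3.6307 = 2.2898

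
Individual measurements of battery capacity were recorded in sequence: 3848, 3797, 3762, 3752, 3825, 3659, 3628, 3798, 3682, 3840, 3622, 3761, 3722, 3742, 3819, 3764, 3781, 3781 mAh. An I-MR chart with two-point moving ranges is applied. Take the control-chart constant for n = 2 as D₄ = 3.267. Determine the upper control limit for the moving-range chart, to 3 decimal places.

264.243

Moving ranges: 51, 35, 10, 73, 166, 31, 170, 116, 158, 218, 139, 39, 20, 77, 55, 17, 0; M̄R̄ = 1375.0000 / 17 = 80.8824
UCL_MR = D₄·M̄R̄ = 3.267 × 80.8824 = 264.2426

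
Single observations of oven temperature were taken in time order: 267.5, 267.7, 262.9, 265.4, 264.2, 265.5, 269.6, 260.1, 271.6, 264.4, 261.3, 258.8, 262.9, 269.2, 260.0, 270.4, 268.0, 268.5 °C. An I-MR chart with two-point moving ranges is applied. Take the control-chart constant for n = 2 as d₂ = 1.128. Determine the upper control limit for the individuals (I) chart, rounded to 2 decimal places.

278.09

X̄ = (267.5 + 267.7 + 262.9 + 265.4 + 264.2 + 265.5 + 269.6 + 260.1 + 271.6 + 264.4 + 261.3 + 258.8 + 262.9 + 269.2 + 260.0 + 270.4 + 268.0 + 268.5) / 18 = 265.4444
Moving ranges: 0.2, 4.8, 2.5, 1.2, 1.3, 4.1, 9.5, 11.5, 7.2, 3.1, 2.5, 4.1, 6.3, 9.2, 10.4, 2.4, 0.5; M̄R̄ = 80.8000 / 17 = 4.7529
UCL = X̄ + 3·M̄R̄/d₂ = 265.4444 + 3 × 4.7529 / 1.128 = 278.0852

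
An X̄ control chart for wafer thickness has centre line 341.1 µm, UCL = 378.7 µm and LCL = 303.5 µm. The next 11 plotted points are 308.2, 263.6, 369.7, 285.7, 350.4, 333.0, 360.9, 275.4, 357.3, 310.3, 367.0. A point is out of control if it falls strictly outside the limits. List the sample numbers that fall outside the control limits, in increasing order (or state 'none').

2, 4, 8

Compare each point to [303.5, 378.7]: sample 2 = 263.6 < LCL; sample 4 = 285.7 < LCL; sample 8 = 275.4 < LCL.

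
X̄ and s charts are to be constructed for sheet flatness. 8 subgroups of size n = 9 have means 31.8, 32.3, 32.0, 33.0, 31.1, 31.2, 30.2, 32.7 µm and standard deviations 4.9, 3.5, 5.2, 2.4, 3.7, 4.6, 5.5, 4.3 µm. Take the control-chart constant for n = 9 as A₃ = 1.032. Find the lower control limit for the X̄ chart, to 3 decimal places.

X̄̄ = (31.8 + 32.3 + 32.0 + 33.0 + 31.1 + 31.2 + 30.2 + 32.7) / 8 = 31.7875
s̄ = (4.9 + 3.5 + 5.2 + 2.4 + 3.7 + 4.6 + 5.5 + 4.3) / 8 = 4.2625
LCL = X̄̄ − A₃·s̄ = 31.7875 − 1.032 × 4.2625 = 27.3886

27.389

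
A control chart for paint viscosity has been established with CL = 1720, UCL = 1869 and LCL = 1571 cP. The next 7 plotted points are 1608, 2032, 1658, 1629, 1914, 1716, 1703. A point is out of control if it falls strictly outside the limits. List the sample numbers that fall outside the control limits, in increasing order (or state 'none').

Compare each point to [1571, 1869]: sample 2 = 2032 > UCL; sample 5 = 1914 > UCL.

2, 5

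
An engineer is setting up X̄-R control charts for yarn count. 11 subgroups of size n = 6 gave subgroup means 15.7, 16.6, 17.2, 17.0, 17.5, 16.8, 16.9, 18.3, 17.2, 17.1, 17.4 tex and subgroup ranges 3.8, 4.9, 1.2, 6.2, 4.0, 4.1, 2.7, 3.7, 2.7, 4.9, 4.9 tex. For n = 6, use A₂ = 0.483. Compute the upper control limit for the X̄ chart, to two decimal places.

X̄̄ = (15.7 + 16.6 + 17.2 + 17.0 + 17.5 + 16.8 + 16.9 + 18.3 + 17.2 + 17.1 + 17.4) / 11 = 187.7000 / 11 = 17.0636
R̄ = (3.8 + 4.9 + 1.2 + 6.2 + 4.0 + 4.1 + 2.7 + 3.7 + 2.7 + 4.9 + 4.9) / 11 = 43.1000 / 11 = 3.9182
UCL = X̄̄ + A₂·R̄ = 17.0636 + 0.483 × 3.9182 = 18.9561

18.96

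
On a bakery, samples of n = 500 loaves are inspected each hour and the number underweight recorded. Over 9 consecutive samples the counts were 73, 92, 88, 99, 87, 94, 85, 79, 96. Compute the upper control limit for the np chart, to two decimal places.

113.67

p̄ = Σdᵢ / (k·n) = 793 / (9 × 500) = 0.17622
UCL = np̄ + 3·√(np̄(1−p̄)) = 88.1111 + 3 × √(88.1111×0.82378) = 88.1111 + 3 × 8.5196 = 113.6700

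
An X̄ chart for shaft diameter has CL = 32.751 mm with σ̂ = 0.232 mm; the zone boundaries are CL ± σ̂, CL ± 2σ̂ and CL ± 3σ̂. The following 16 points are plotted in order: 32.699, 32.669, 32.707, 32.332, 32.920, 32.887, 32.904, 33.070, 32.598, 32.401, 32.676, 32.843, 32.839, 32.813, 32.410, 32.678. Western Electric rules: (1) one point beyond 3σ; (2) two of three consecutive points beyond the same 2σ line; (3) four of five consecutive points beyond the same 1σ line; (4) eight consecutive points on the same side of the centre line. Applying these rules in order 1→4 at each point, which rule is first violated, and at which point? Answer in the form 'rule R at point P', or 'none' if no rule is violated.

Zone of each point (C = within 1σ̂, B = 1σ̂–2σ̂, A = 2σ̂–3σ̂, * = beyond 3σ̂; sign = side of CL): 1:-C, 2:-C, 3:-C, 4:-B, 5:+C, 6:+C, 7:+C, 8:+B, 9:-C, 10:-B, 11:-C, 12:+C, 13:+C, 14:+C, 15:-B, 16:-C
No rule fires across all 16 points.

none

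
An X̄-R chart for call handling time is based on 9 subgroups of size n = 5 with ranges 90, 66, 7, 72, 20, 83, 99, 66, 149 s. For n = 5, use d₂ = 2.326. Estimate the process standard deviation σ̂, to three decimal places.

31.146

R̄ = (90 + 66 + 7 + 72 + 20 + 83 + 99 + 66 + 149) / 9 = 72.4444
σ̂ = R̄ / d₂ = 72.4444 / 2.326 = 31.1455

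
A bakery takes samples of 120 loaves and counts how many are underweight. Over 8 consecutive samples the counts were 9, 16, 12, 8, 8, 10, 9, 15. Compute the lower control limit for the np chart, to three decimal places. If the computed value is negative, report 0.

p̄ = Σdᵢ / (k·n) = 87 / (8 × 120) = 0.09062
LCL = np̄ − 3·√(np̄(1−p̄)) = 10.8750 − 3 × 3.1448 = 1.4407

1.441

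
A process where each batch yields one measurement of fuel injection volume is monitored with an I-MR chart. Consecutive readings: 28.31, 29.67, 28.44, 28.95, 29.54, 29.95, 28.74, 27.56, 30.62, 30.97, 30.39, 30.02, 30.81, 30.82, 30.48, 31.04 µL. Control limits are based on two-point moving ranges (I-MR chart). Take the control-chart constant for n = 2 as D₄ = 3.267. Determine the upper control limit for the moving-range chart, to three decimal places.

2.733

Moving ranges: 1.36, 1.23, 0.51, 0.59, 0.41, 1.21, 1.18, 3.06, 0.35, 0.58, 0.37, 0.79, 0.01, 0.34, 0.56; M̄R̄ = 12.5500 / 15 = 0.8367
UCL_MR = D₄·M̄R̄ = 3.267 × 0.8367 = 2.7334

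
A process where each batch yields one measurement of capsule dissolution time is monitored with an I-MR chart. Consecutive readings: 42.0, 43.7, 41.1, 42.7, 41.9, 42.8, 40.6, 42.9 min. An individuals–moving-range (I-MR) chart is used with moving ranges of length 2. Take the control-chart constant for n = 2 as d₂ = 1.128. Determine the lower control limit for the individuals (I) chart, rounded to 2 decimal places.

X̄ = (42.0 + 43.7 + 41.1 + 42.7 + 41.9 + 42.8 + 40.6 + 42.9) / 8 = 42.2125
Moving ranges: 1.7, 2.6, 1.6, 0.8, 0.9, 2.2, 2.3; M̄R̄ = 12.1000 / 7 = 1.7286
LCL = X̄ − 3·M̄R̄/d₂ = 42.2125 − 3 × 1.7286 / 1.128 = 37.6152

37.62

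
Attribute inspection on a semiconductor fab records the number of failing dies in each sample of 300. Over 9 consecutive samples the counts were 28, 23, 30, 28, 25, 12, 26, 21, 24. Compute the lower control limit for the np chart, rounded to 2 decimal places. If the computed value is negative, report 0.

p̄ = Σdᵢ / (k·n) = 217 / (9 × 300) = 0.08037
LCL = np̄ − 3·√(np̄(1−p̄)) = 24.1111 − 3 × 4.7089 = 9.9846

9.98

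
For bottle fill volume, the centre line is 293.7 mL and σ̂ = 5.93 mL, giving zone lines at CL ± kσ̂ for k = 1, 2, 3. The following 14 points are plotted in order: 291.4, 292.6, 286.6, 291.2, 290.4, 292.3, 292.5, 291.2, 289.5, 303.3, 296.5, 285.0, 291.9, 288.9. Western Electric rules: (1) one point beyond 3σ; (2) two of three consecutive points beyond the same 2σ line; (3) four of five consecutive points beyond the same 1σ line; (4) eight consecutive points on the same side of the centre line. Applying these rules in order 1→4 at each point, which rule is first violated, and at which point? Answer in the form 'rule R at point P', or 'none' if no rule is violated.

Zone of each point (C = within 1σ̂, B = 1σ̂–2σ̂, A = 2σ̂–3σ̂, * = beyond 3σ̂; sign = side of CL): 1:-C, 2:-C, 3:-B, 4:-C, 5:-C, 6:-C, 7:-C, 8:-C, 9:-C, 10:+B, 11:+C, 12:-B, 13:-C, 14:-C
Rule 4 (eight consecutive points on the same side of the centre line) is satisfied at point 8.

rule 4 at point 8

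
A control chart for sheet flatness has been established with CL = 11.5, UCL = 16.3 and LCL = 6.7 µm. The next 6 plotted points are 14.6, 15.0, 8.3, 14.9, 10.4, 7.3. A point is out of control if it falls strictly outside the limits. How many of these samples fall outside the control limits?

0

All 6 points lie within [6.7, 16.3].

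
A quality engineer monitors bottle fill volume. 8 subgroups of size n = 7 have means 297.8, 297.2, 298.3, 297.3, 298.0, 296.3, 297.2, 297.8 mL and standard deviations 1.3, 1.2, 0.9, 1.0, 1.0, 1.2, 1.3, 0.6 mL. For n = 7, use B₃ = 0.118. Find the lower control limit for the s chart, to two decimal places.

s̄ = (1.3 + 1.2 + 0.9 + 1.0 + 1.0 + 1.2 + 1.3 + 0.6) / 8 = 1.0625
LCL_s = B₃·s̄ = 0.118 × 1.0625 = 0.1254

0.13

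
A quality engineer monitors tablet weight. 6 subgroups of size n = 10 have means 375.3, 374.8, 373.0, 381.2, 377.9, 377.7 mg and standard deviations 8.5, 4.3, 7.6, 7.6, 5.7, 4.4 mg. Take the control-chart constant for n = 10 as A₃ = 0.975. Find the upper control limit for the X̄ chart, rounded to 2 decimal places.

382.84

X̄̄ = (375.3 + 374.8 + 373.0 + 381.2 + 377.9 + 377.7) / 6 = 376.6500
s̄ = (8.5 + 4.3 + 7.6 + 7.6 + 5.7 + 4.4) / 6 = 6.3500
UCL = X̄̄ + A₃·s̄ = 376.6500 + 0.975 × 6.3500 = 382.8413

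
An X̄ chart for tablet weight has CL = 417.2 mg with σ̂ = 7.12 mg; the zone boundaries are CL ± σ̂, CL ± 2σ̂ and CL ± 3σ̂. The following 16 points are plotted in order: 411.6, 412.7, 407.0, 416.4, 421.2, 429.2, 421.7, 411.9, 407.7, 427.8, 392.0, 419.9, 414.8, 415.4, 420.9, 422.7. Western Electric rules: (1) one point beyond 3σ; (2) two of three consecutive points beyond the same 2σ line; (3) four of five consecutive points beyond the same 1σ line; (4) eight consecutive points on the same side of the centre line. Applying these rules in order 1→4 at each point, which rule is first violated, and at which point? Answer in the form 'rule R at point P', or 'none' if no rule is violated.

rule 1 at point 11

Zone of each point (C = within 1σ̂, B = 1σ̂–2σ̂, A = 2σ̂–3σ̂, * = beyond 3σ̂; sign = side of CL): 1:-C, 2:-C, 3:-B, 4:-C, 5:+C, 6:+B, 7:+C, 8:-C, 9:-B, 10:+B, 11:-*, 12:+C, 13:-C, 14:-C, 15:+C, 16:+C
Rule 1 (one point beyond the 3σ limits) is satisfied at point 11.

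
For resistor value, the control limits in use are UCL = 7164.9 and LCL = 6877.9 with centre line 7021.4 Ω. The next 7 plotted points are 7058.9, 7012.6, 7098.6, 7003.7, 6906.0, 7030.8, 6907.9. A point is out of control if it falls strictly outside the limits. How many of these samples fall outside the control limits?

All 7 points lie within [6877.9, 7164.9].

0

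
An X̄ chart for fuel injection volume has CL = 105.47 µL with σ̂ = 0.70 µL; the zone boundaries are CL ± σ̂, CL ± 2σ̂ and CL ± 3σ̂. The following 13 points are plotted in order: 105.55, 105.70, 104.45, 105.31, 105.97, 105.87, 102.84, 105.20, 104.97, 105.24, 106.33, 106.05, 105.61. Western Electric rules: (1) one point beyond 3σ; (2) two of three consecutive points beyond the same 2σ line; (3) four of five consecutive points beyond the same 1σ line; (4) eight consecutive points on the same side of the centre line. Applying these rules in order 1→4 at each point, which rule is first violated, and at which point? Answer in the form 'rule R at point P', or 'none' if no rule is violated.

rule 1 at point 7

Zone of each point (C = within 1σ̂, B = 1σ̂–2σ̂, A = 2σ̂–3σ̂, * = beyond 3σ̂; sign = side of CL): 1:+C, 2:+C, 3:-B, 4:-C, 5:+C, 6:+C, 7:-*, 8:-C, 9:-C, 10:-C, 11:+B, 12:+C, 13:+C
Rule 1 (one point beyond the 3σ limits) is satisfied at point 7.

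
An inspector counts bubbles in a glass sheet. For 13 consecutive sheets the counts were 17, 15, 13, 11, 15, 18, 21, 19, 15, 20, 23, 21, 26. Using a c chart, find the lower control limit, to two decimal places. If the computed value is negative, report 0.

5.27

c̄ = (17 + 15 + 13 + 11 + 15 + 18 + 21 + 19 + 15 + 20 + 23 + 21 + 26) / 13 = 234 / 13 = 18.0000
LCL = c̄ − 3√c̄ = 18.0000 − 3 × 4.2426 = 5.2721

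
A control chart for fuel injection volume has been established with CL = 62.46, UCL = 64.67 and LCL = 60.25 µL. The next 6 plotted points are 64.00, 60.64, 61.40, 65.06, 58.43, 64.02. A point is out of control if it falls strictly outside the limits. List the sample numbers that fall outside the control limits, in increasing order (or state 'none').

4, 5

Compare each point to [60.25, 64.67]: sample 4 = 65.06 > UCL; sample 5 = 58.43 < LCL.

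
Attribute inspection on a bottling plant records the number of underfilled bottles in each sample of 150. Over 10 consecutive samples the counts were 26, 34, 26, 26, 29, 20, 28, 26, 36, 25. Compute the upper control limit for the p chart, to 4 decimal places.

p̄ = Σdᵢ / (k·n) = 276 / (10 × 150) = 0.18400
UCL = p̄ + 3·√(p̄(1−p̄)/n) = 0.18400 + 3 × √(0.18400×0.81600/150) = 0.18400 + 3 × 0.03164 = 0.27891

0.2789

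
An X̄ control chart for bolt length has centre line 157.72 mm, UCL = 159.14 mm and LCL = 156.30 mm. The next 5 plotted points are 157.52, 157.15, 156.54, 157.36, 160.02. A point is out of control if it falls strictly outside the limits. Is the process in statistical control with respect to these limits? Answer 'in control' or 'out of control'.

out of control

Compare each point to [156.30, 159.14]: sample 5 = 160.02 > UCL.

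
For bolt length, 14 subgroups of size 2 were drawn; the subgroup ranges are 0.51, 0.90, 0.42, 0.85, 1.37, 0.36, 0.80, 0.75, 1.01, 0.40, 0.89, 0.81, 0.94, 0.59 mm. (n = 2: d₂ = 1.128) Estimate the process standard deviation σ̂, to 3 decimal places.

0.671

R̄ = (0.51 + 0.90 + 0.42 + 0.85 + 1.37 + 0.36 + 0.80 + 0.75 + 1.01 + 0.40 + 0.89 + 0.81 + 0.94 + 0.59) / 14 = 0.7571
σ̂ = R̄ / d₂ = 0.7571 / 1.128 = 0.6712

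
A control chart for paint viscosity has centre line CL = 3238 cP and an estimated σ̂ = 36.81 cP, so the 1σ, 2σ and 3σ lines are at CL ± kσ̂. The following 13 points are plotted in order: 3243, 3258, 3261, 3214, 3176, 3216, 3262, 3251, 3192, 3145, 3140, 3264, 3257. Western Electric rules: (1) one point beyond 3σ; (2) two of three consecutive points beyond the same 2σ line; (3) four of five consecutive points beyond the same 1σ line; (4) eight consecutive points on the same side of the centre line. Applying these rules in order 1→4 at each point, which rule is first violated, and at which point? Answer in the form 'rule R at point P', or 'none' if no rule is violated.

rule 2 at point 11

Zone of each point (C = within 1σ̂, B = 1σ̂–2σ̂, A = 2σ̂–3σ̂, * = beyond 3σ̂; sign = side of CL): 1:+C, 2:+C, 3:+C, 4:-C, 5:-B, 6:-C, 7:+C, 8:+C, 9:-B, 10:-A, 11:-A, 12:+C, 13:+C
Rule 2 (two of three consecutive points beyond the same 2σ limit) is satisfied at point 11.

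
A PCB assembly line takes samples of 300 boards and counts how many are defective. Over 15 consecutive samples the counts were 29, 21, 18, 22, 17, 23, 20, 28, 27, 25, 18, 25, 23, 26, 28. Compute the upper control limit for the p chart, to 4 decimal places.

p̄ = Σdᵢ / (k·n) = 350 / (15 × 300) = 0.07778
UCL = p̄ + 3·√(p̄(1−p̄)/n) = 0.07778 + 3 × √(0.07778×0.92222/300) = 0.07778 + 3 × 0.01546 = 0.12417

0.1242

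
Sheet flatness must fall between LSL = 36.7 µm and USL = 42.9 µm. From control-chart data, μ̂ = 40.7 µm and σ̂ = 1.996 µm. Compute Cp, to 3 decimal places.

Cp = (USL − LSL) / (6σ̂) = (42.9 − 36.7) / (6 × 1.996) = 6.2000 / 11.9760 = 0.5177

0.518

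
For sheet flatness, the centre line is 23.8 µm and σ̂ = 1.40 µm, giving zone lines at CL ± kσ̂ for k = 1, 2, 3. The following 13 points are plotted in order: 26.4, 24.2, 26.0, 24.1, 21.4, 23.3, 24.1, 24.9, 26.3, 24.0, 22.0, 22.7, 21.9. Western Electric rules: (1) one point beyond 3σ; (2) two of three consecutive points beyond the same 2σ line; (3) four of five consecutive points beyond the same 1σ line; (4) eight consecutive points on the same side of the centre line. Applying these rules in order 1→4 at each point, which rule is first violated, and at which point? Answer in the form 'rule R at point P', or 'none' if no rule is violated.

Zone of each point (C = within 1σ̂, B = 1σ̂–2σ̂, A = 2σ̂–3σ̂, * = beyond 3σ̂; sign = side of CL): 1:+B, 2:+C, 3:+B, 4:+C, 5:-B, 6:-C, 7:+C, 8:+C, 9:+B, 10:+C, 11:-B, 12:-C, 13:-B
No rule fires across all 13 points.

none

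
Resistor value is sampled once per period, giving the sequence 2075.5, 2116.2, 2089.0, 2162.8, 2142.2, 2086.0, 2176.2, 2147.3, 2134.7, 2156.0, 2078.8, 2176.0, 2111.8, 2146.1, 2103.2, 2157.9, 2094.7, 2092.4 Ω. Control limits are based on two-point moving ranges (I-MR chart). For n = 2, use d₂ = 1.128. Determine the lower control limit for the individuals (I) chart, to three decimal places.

X̄ = (2075.5 + 2116.2 + 2089.0 + 2162.8 + 2142.2 + 2086.0 + 2176.2 + 2147.3 + 2134.7 + 2156.0 + 2078.8 + 2176.0 + 2111.8 + 2146.1 + 2103.2 + 2157.9 + 2094.7 + 2092.4) / 18 = 2124.8222
Moving ranges: 40.7, 27.2, 73.8, 20.6, 56.2, 90.2, 28.9, 12.6, 21.3, 77.2, 97.2, 64.2, 34.3, 42.9, 54.7, 63.2, 2.3; M̄R̄ = 807.5000 / 17 = 47.5000
LCL = X̄ − 3·M̄R̄/d₂ = 2124.8222 − 3 × 47.5000 / 1.128 = 1998.4924

1998.492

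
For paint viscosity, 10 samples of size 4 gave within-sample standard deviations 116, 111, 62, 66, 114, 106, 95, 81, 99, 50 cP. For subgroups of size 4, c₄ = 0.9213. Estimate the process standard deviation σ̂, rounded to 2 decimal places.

97.69

s̄ = (116 + 111 + 62 + 66 + 114 + 106 + 95 + 81 + 99 + 50) / 10 = 90.0000
σ̂ = s̄ / c₄ = 90.0000 / 0.9213 = 97.6880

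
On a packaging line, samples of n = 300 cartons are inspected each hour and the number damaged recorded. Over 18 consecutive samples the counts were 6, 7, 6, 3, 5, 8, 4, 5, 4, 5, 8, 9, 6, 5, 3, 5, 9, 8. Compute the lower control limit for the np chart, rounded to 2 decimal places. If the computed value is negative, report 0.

0.00

p̄ = Σdᵢ / (k·n) = 106 / (18 × 300) = 0.01963
LCL = np̄ − 3·√(np̄(1−p̄)) = 5.8889 − 3 × 2.4028 = -1.3194 → 0 (negative, so LCL = 0)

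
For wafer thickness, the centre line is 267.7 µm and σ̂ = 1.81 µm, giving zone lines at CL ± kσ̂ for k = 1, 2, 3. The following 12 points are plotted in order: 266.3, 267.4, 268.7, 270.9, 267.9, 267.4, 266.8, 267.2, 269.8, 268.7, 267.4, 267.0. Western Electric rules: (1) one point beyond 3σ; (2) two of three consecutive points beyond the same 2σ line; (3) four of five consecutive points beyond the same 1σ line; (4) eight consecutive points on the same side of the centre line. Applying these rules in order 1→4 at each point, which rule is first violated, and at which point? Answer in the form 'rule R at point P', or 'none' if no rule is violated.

none

Zone of each point (C = within 1σ̂, B = 1σ̂–2σ̂, A = 2σ̂–3σ̂, * = beyond 3σ̂; sign = side of CL): 1:-C, 2:-C, 3:+C, 4:+B, 5:+C, 6:-C, 7:-C, 8:-C, 9:+B, 10:+C, 11:-C, 12:-C
No rule fires across all 12 points.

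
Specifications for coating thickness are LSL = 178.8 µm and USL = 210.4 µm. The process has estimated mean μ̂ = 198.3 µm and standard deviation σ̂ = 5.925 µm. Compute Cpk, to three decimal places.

0.681

Cpu = (USL − μ̂) / (3σ̂) = (210.4 − 198.3) / (3 × 5.925) = 0.6807; Cpl = (μ̂ − LSL) / (3σ̂) = (198.3 − 178.8) / (3 × 5.925) = 1.0970; Cpk = min(Cpu, Cpl) = 0.6807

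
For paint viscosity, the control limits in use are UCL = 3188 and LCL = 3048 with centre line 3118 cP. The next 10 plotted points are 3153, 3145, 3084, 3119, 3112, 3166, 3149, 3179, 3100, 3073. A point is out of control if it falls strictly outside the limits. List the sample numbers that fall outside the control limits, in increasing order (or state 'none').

All 10 points lie within [3048, 3188].

none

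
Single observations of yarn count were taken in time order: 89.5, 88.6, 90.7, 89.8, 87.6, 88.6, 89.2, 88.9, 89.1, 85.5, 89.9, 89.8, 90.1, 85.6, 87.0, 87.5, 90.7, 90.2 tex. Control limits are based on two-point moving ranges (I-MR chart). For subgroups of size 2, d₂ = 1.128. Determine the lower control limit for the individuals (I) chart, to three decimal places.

84.617

X̄ = (89.5 + 88.6 + 90.7 + 89.8 + 87.6 + 88.6 + 89.2 + 88.9 + 89.1 + 85.5 + 89.9 + 89.8 + 90.1 + 85.6 + 87.0 + 87.5 + 90.7 + 90.2) / 18 = 88.7944
Moving ranges: 0.9, 2.1, 0.9, 2.2, 1.0, 0.6, 0.3, 0.2, 3.6, 4.4, 0.1, 0.3, 4.5, 1.4, 0.5, 3.2, 0.5; M̄R̄ = 26.7000 / 17 = 1.5706
LCL = X̄ − 3·M̄R̄/d₂ = 88.7944 − 3 × 1.5706 / 1.128 = 84.6173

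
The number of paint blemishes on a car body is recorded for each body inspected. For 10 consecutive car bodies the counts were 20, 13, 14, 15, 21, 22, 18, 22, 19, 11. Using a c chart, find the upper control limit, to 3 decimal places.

30.050

c̄ = (20 + 13 + 14 + 15 + 21 + 22 + 18 + 22 + 19 + 11) / 10 = 175 / 10 = 17.5000
UCL = c̄ + 3√c̄ = 17.5000 + 3 × √17.5000 = 17.5000 + 3 × 4.1833 = 30.0499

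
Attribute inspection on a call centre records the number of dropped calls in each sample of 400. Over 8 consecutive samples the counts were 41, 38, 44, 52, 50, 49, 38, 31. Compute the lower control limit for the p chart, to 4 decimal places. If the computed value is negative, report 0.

0.0608

p̄ = Σdᵢ / (k·n) = 343 / (8 × 400) = 0.10719
LCL = p̄ − 3·√(p̄(1−p̄)/n) = 0.10719 − 3 × 0.01547 = 0.06078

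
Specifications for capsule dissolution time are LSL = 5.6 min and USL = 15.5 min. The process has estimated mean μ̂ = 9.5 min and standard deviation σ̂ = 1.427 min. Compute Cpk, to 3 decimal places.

0.911

Cpu = (USL − μ̂) / (3σ̂) = (15.5 − 9.5) / (3 × 1.427) = 1.4015; Cpl = (μ̂ − LSL) / (3σ̂) = (9.5 − 5.6) / (3 × 1.427) = 0.9110; Cpk = min(Cpu, Cpl) = 0.9110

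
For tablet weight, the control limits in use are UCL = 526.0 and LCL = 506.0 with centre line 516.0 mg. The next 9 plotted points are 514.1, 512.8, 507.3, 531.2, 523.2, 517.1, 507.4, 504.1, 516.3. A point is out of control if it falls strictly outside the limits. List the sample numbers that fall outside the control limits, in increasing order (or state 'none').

4, 8

Compare each point to [506.0, 526.0]: sample 4 = 531.2 > UCL; sample 8 = 504.1 < LCL.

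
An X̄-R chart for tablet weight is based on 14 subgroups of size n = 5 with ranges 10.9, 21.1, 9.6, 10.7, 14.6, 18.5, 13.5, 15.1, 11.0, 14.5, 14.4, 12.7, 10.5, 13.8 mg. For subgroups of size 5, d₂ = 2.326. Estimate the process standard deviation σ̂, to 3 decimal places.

R̄ = (10.9 + 21.1 + 9.6 + 10.7 + 14.6 + 18.5 + 13.5 + 15.1 + 11.0 + 14.5 + 14.4 + 12.7 + 10.5 + 13.8) / 14 = 13.6357
σ̂ = R̄ / d₂ = 13.6357 / 2.326 = 5.8623

5.862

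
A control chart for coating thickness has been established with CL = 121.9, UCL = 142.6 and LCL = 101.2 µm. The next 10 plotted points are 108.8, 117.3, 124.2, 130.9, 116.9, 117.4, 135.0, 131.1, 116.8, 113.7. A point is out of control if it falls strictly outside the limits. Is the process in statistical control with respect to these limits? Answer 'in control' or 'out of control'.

All 10 points lie within [101.2, 142.6].

in control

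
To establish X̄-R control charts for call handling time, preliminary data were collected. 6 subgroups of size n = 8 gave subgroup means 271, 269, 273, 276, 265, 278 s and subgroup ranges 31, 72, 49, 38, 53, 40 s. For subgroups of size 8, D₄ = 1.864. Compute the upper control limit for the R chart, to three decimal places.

R̄ = (31 + 72 + 49 + 38 + 53 + 40) / 6 = 283.0000 / 6 = 47.1667
UCL_R = D₄·R̄ = 1.864 × 47.1667 = 87.9187

87.919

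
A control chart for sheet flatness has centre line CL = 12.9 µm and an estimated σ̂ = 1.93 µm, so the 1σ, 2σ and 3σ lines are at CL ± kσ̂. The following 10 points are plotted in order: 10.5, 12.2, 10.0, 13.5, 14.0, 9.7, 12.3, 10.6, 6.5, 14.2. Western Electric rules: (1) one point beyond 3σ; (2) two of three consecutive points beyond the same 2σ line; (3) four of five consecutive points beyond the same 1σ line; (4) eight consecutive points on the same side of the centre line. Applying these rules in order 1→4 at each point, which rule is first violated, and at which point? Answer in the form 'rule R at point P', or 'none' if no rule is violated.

rule 1 at point 9

Zone of each point (C = within 1σ̂, B = 1σ̂–2σ̂, A = 2σ̂–3σ̂, * = beyond 3σ̂; sign = side of CL): 1:-B, 2:-C, 3:-B, 4:+C, 5:+C, 6:-B, 7:-C, 8:-B, 9:-*, 10:+C
Rule 1 (one point beyond the 3σ limits) is satisfied at point 9.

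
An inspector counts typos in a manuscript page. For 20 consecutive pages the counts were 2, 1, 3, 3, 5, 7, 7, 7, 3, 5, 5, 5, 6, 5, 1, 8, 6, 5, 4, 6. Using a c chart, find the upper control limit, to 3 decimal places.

11.204

c̄ = (2 + 1 + 3 + 3 + 5 + 7 + 7 + 7 + 3 + 5 + 5 + 5 + 6 + 5 + 1 + 8 + 6 + 5 + 4 + 6) / 20 = 94 / 20 = 4.7000
UCL = c̄ + 3√c̄ = 4.7000 + 3 × √4.7000 = 4.7000 + 3 × 2.1679 = 11.2038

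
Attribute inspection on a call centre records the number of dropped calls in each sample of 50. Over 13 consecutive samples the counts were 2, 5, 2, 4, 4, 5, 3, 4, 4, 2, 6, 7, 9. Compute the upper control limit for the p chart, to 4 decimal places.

p̄ = Σdᵢ / (k·n) = 57 / (13 × 50) = 0.08769
UCL = p̄ + 3·√(p̄(1−p̄)/n) = 0.08769 + 3 × √(0.08769×0.91231/50) = 0.08769 + 3 × 0.04000 = 0.20769

0.2077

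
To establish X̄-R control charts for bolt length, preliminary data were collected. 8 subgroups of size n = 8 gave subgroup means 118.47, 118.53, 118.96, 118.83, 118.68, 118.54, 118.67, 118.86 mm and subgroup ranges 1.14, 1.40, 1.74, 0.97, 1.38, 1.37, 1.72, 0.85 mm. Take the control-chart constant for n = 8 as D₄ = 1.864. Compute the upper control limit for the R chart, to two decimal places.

R̄ = (1.14 + 1.40 + 1.74 + 0.97 + 1.38 + 1.37 + 1.72 + 0.85) / 8 = 10.5700 / 8 = 1.3213
UCL_R = D₄·R̄ = 1.864 × 1.3213 = 2.4628

2.46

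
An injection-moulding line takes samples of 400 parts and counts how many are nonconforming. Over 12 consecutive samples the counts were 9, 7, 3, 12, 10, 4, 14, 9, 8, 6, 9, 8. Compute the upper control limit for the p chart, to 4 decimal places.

p̄ = Σdᵢ / (k·n) = 99 / (12 × 400) = 0.02063
UCL = p̄ + 3·√(p̄(1−p̄)/n) = 0.02063 + 3 × √(0.02063×0.97937/400) = 0.02063 + 3 × 0.00711 = 0.04194

0.0419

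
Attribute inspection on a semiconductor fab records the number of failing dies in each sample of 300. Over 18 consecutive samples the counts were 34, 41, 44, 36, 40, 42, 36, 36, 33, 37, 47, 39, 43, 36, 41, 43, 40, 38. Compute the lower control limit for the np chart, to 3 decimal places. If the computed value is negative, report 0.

21.705

p̄ = Σdᵢ / (k·n) = 706 / (18 × 300) = 0.13074
LCL = np̄ − 3·√(np̄(1−p̄)) = 39.2222 − 3 × 5.8390 = 21.7051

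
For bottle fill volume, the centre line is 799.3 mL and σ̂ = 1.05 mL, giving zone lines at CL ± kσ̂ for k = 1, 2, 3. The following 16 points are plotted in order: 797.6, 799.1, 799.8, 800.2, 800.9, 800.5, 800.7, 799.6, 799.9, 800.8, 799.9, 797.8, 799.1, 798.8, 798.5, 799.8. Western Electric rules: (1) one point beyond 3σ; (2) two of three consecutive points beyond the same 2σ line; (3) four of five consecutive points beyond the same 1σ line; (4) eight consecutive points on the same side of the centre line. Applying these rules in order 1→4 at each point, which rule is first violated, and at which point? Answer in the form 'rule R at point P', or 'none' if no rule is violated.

rule 4 at point 10

Zone of each point (C = within 1σ̂, B = 1σ̂–2σ̂, A = 2σ̂–3σ̂, * = beyond 3σ̂; sign = side of CL): 1:-B, 2:-C, 3:+C, 4:+C, 5:+B, 6:+B, 7:+B, 8:+C, 9:+C, 10:+B, 11:+C, 12:-B, 13:-C, 14:-C, 15:-C, 16:+C
Rule 4 (eight consecutive points on the same side of the centre line) is satisfied at point 10.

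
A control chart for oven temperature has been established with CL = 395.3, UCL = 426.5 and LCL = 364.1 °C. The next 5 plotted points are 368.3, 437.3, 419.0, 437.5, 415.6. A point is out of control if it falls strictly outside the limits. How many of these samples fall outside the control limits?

Compare each point to [364.1, 426.5]: sample 2 = 437.3 > UCL; sample 4 = 437.5 > UCL.

2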